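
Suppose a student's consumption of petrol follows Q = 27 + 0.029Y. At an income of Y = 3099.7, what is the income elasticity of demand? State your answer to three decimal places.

At Y = 3099.7: Q = 116.891.
dQ/dY = 0.029.
η = (dQ/dY)·(Y/Q) = 0.029 × (3099.7/116.891) = 0.769.

0.769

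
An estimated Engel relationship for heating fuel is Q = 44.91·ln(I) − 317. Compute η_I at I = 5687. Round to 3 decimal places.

0.630

At I = 5687: Q = 71.289.
dQ/dI = 44.91/I = 0.00789696 at this income.
η = (dQ/dI)·(I/Q) = 0.00789696 × (5687/71.289) = 0.630.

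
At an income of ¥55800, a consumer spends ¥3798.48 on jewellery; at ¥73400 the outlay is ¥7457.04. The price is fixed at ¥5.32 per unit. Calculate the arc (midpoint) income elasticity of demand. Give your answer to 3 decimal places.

With a constant price, Q₁ = 3798.48/5.32 = 714.000 and Q₂ = 7457.04/5.32 = 1401.699 (equivalently, work directly with expenditure since P cancels).
Midpoint %ΔQ = (7457.04 − 3798.48)/5627.76 = 0.65009; midpoint %ΔI = (73400 − 55800)/64600 = 0.27245.
η = 0.65009 / 0.27245 = 2.386.

2.386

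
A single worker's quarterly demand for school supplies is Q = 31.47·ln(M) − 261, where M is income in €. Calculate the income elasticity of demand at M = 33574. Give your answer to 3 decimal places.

At M = 33574: Q = 66.965.
dQ/dM = 31.47/M = 0.000937332 at this income.
η = (dQ/dM)·(M/Q) = 0.000937332 × (33574/66.965) = 0.470.

0.470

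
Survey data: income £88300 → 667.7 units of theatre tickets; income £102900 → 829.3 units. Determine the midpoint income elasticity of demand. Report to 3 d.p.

1.414

ΔQ = 829.3 − 667.7 = 161.6; midpoint Q̄ = (667.7 + 829.3)/2 = 748.5.
ΔI = 102900 − 88300 = 14600; midpoint Ī = (88300 + 102900)/2 = 95600.
η = (ΔQ/Q̄) ÷ (ΔI/Ī) = (161.6/748.5) ÷ (14600/95600) = 1.414.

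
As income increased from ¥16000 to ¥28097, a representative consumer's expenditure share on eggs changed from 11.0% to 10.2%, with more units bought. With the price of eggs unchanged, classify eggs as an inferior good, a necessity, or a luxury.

necessity

Quantity rises but the budget share falls as income rises, so 0 < η < 1.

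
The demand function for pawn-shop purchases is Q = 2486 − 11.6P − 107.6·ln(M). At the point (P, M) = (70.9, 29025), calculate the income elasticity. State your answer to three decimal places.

At P = 70.9, M = 29025: Q = 557.872.
Holding P constant, ∂Q/∂M = -107.6/M = -0.00370715.
η_M = (∂Q/∂M)·(M/Q) = -0.00370715 × (29025/557.872) = -0.193.

-0.193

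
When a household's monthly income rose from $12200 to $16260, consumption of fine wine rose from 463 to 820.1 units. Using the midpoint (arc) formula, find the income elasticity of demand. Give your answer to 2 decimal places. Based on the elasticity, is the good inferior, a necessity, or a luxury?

ΔQ = 820.1 − 463 = 357.1; midpoint Q̄ = (463 + 820.1)/2 = 641.55.
ΔI = 16260 − 12200 = 4060; midpoint Ī = (12200 + 16260)/2 = 14230.
η = (ΔQ/Q̄) ÷ (ΔI/Ī) = (357.1/641.55) ÷ (4060/14230) = 1.95.
η > 1 ⇒ luxury.

1.95 (luxury)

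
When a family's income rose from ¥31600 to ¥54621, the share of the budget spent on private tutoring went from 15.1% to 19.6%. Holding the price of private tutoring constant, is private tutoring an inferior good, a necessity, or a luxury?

The budget share rises as income rises, so η > 1.

luxury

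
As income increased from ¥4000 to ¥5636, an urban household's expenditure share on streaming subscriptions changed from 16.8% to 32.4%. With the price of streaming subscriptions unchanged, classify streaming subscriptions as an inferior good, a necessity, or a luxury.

luxury

The budget share rises as income rises, so η > 1.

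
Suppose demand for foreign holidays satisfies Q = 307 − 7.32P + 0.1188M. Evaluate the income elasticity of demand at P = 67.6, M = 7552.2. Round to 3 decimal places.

1.265

At P = 67.6, M = 7552.2: Q = 709.369.
Holding P constant, ∂Q/∂M = 0.1188.
η_M = (∂Q/∂M)·(M/Q) = 0.1188 × (7552.2/709.369) = 1.265.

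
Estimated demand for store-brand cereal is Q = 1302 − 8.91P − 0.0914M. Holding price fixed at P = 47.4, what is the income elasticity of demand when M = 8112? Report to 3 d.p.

At P = 47.4, M = 8112: Q = 138.229.
Holding P constant, ∂Q/∂M = −0.0914.
η_M = (∂Q/∂M)·(M/Q) = -0.0914 × (8112/138.229) = -5.364.

-5.364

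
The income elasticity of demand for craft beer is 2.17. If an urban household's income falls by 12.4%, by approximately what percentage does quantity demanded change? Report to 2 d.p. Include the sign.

-26.91%

%ΔQ ≈ η × %ΔI = 2.17 × (-12.4%) = -26.91%.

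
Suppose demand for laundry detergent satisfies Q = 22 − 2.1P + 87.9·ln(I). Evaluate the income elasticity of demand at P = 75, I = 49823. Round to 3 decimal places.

At P = 75, I = 49823: Q = 815.247.
Holding P constant, ∂Q/∂I = 87.9/I = 0.00176425.
η_I = (∂Q/∂I)·(I/Q) = 0.00176425 × (49823/815.247) = 0.108.

0.108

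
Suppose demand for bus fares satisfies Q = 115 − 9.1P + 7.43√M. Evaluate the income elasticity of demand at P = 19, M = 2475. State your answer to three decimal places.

0.593

At P = 19, M = 2475: Q = 311.738.
Holding P constant, ∂Q/∂M = 7.43/(2√M) = 0.0746743.
η_M = (∂Q/∂M)·(M/Q) = 0.0746743 × (2475/311.738) = 0.593.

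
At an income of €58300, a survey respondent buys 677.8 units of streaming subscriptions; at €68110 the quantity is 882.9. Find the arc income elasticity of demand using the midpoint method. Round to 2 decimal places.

ΔQ = 882.9 − 677.8 = 205.1; midpoint Q̄ = (677.8 + 882.9)/2 = 780.35.
ΔI = 68110 − 58300 = 9810; midpoint Ī = (58300 + 68110)/2 = 63205.
η = (ΔQ/Q̄) ÷ (ΔI/Ī) = (205.1/780.35) ÷ (9810/63205) = 1.69.

1.69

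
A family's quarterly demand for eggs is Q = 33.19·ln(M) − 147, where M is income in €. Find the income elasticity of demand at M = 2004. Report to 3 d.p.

0.315

At M = 2004: Q = 105.340.
dQ/dM = 33.19/M = 0.0165619 at this income.
η = (dQ/dM)·(M/Q) = 0.0165619 × (2004/105.340) = 0.315.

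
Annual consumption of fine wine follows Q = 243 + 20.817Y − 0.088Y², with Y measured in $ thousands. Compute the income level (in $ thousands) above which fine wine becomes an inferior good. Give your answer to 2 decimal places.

dQ/dY = 20.817 − 0.176Y.
The good is inferior where dQ/dY < 0. Setting dQ/dY = 0 gives Y = 20.817 / 0.176 = 118.28.

118.28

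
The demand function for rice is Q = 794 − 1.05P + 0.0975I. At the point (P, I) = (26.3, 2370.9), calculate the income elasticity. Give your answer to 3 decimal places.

0.232

At P = 26.3, I = 2370.9: Q = 997.548.
Holding P constant, ∂Q/∂I = 0.0975.
η_I = (∂Q/∂I)·(I/Q) = 0.0975 × (2370.9/997.548) = 0.232.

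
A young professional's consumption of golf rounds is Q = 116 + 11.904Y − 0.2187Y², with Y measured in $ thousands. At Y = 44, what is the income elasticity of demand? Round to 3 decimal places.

At Y = 44: Q = 216.3728.
dQ/dY = 11.904 − 0.4374Y = -7.34160.
η = (dQ/dY)·(Y/Q) = -7.34160 × (44/216.3728) = -1.493.

-1.493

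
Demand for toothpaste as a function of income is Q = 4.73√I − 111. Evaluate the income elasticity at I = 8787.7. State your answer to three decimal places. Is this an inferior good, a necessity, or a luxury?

0.667 (necessity)

At I = 8787.7: Q = 332.403.
dQ/dI = 4.73/(2√I) = 0.0252286 at this income.
η = (dQ/dI)·(I/Q) = 0.0252286 × (8787.7/332.403) = 0.667.
Since 0 < η < 1, the good is a necessity.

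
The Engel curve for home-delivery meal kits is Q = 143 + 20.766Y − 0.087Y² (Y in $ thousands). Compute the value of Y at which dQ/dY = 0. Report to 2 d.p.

dQ/dY = 20.766 − 0.174Y.
The good is inferior where dQ/dY < 0. Setting dQ/dY = 0 gives Y = 20.766 / 0.174 = 119.34.

119.34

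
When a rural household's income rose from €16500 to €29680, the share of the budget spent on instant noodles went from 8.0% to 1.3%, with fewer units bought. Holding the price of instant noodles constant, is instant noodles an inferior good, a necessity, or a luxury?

Quantity demanded falls as income rises, so η < 0.

inferior good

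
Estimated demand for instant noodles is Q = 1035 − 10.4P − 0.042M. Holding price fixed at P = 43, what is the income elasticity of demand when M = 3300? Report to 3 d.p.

At P = 43, M = 3300: Q = 449.200.
Holding P constant, ∂Q/∂M = −0.042.
η_M = (∂Q/∂M)·(M/Q) = -0.042 × (3300/449.200) = -0.309.

-0.309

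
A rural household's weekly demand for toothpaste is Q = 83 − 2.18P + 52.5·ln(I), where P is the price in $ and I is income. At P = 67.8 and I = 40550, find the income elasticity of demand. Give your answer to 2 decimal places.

At P = 67.8, I = 40550: Q = 492.236.
Holding P constant, ∂Q/∂I = 52.5/I = 0.0012947.
η_I = (∂Q/∂I)·(I/Q) = 0.0012947 × (40550/492.236) = 0.11.

0.11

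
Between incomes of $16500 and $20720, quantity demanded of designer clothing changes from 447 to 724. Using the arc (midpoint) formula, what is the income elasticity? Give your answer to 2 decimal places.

2.09

ΔQ = 724 − 447 = 277; midpoint Q̄ = (447 + 724)/2 = 585.5.
ΔI = 20720 − 16500 = 4220; midpoint Ī = (16500 + 20720)/2 = 18610.
η = (ΔQ/Q̄) ÷ (ΔI/Ī) = (277/585.5) ÷ (4220/18610) = 2.09.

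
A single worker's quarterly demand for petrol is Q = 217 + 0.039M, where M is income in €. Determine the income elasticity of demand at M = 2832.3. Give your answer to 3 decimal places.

0.337

At M = 2832.3: Q = 327.460.
dQ/dM = 0.039.
η = (dQ/dM)·(M/Q) = 0.039 × (2832.3/327.460) = 0.337.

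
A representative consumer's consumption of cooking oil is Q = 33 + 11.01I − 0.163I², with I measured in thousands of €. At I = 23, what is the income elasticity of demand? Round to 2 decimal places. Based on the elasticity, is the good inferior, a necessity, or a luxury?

At I = 23: Q = 200.0030.
dQ/dI = 11.01 − 0.326I = 3.51200.
η = (dQ/dI)·(I/Q) = 3.51200 × (23/200.0030) = 0.40.
0 < η < 1 ⇒ necessity.

0.40 (necessity)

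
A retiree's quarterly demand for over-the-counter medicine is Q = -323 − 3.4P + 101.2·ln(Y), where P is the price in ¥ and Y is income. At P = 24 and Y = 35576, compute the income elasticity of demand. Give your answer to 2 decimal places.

0.15

At P = 24, Y = 35576: Q = 655.918.
Holding P constant, ∂Q/∂Y = 101.2/Y = 0.00284461.
η_Y = (∂Q/∂Y)·(Y/Q) = 0.00284461 × (35576/655.918) = 0.15.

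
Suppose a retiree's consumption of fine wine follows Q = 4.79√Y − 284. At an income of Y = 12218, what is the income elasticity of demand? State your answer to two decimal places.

1.08

At Y = 12218: Q = 245.463.
dQ/dY = 4.79/(2√Y) = 0.0216673 at this income.
η = (dQ/dY)·(Y/Q) = 0.0216673 × (12218/245.463) = 1.08.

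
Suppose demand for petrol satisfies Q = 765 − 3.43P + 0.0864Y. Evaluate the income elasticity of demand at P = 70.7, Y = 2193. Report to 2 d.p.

0.27

At P = 70.7, Y = 2193: Q = 711.974.
Holding P constant, ∂Q/∂Y = 0.0864.
η_Y = (∂Q/∂Y)·(Y/Q) = 0.0864 × (2193/711.974) = 0.27.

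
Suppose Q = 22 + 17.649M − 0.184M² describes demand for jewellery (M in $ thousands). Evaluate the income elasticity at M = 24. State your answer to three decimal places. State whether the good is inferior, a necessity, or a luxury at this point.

At M = 24: Q = 339.5920.
dQ/dM = 17.649 − 0.368M = 8.81700.
η = (dQ/dM)·(M/Q) = 8.81700 × (24/339.5920) = 0.623.
0 < η < 1 ⇒ necessity.

0.623 (necessity)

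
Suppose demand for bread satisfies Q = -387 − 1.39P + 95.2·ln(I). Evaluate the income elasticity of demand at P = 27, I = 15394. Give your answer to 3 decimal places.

0.193

At P = 27, I = 15394: Q = 493.363.
Holding P constant, ∂Q/∂I = 95.2/I = 0.00618423.
η_I = (∂Q/∂I)·(I/Q) = 0.00618423 × (15394/493.363) = 0.193.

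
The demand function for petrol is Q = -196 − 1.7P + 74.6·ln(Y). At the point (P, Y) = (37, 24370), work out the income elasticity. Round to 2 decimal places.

At P = 37, Y = 24370: Q = 494.643.
Holding P constant, ∂Q/∂Y = 74.6/Y = 0.00306114.
η_Y = (∂Q/∂Y)·(Y/Q) = 0.00306114 × (24370/494.643) = 0.15.

0.15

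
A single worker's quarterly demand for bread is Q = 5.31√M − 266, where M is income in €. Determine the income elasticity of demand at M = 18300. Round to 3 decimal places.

At M = 18300: Q = 452.323.
dQ/dM = 5.31/(2√M) = 0.0196263 at this income.
η = (dQ/dM)·(M/Q) = 0.0196263 × (18300/452.323) = 0.794.

0.794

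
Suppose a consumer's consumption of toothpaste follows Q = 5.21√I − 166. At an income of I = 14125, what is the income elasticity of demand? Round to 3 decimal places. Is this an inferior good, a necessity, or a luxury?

0.683 (necessity)

At I = 14125: Q = 453.201.
dQ/dI = 5.21/(2√I) = 0.0219186 at this income.
η = (dQ/dI)·(I/Q) = 0.0219186 × (14125/453.201) = 0.683.
Since 0 < η < 1, the good is a necessity.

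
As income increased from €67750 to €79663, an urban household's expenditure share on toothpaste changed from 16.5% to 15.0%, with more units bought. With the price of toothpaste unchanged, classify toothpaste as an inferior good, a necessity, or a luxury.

Quantity rises but the budget share falls as income rises, so 0 < η < 1.

necessity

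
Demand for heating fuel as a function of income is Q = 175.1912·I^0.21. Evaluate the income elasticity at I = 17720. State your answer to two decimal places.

0.21

For Q = A·I^β the income elasticity is constant and equal to β.
Here β = 0.21, so η = 0.21.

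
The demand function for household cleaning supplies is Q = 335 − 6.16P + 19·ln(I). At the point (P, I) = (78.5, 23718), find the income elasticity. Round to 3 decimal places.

At P = 78.5, I = 23718: Q = 42.846.
Holding P constant, ∂Q/∂I = 19/I = 0.000801079.
η_I = (∂Q/∂I)·(I/Q) = 0.000801079 × (23718/42.846) = 0.443.

0.443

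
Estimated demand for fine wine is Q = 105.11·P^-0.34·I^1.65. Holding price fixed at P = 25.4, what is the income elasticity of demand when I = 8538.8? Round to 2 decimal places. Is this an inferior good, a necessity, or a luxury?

1.65 (luxury)

For a multiplicative demand Q = A·P^α·I^β, the income elasticity is β everywhere.
Here β = 1.65, so η = 1.65.
Since η > 1, this is a luxury.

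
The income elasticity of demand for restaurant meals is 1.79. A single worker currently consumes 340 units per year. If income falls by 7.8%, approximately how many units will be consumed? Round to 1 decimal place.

%ΔQ ≈ η × %ΔI = 1.79 × (-7.8%) = -13.962%.
New Q ≈ 340 × (1 − 0.13962) = 292.5.

292.5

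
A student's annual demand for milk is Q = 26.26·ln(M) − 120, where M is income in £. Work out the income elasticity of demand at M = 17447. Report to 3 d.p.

0.192

At M = 17447: Q = 136.479.
dQ/dM = 26.26/M = 0.00150513 at this income.
η = (dQ/dM)·(M/Q) = 0.00150513 × (17447/136.479) = 0.192.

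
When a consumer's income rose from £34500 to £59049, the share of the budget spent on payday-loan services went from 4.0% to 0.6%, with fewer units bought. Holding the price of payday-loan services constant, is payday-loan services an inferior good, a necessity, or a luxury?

Quantity demanded falls as income rises, so η < 0.

inferior good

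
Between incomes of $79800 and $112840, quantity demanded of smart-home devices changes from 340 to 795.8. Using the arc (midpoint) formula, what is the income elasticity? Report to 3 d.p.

2.340

ΔQ = 795.8 − 340 = 455.8; midpoint Q̄ = (340 + 795.8)/2 = 567.9.
ΔI = 112840 − 79800 = 33040; midpoint Ī = (79800 + 112840)/2 = 96320.
η = (ΔQ/Q̄) ÷ (ΔI/Ī) = (455.8/567.9) ÷ (33040/96320) = 2.340.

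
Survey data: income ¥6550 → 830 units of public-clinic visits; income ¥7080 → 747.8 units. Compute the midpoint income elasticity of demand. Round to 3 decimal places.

-1.340

ΔQ = 747.8 − 830 = -82.2; midpoint Q̄ = (830 + 747.8)/2 = 788.9.
ΔI = 7080 − 6550 = 530; midpoint Ī = (6550 + 7080)/2 = 6815.
η = (ΔQ/Q̄) ÷ (ΔI/Ī) = (-82.2/788.9) ÷ (530/6815) = -1.340.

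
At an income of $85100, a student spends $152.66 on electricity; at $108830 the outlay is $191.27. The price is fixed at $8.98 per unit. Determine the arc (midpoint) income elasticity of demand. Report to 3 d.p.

0.917

With a constant price, Q₁ = 152.66/8.98 = 17.000 and Q₂ = 191.27/8.98 = 21.300 (equivalently, work directly with expenditure since P cancels).
Midpoint %ΔQ = (191.27 − 152.66)/171.97 = 0.22452; midpoint %ΔI = (108830 − 85100)/96965 = 0.24473.
η = 0.22452 / 0.24473 = 0.917.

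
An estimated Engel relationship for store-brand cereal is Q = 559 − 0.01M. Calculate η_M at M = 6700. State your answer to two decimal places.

-0.14

At M = 6700: Q = 492.000.
dQ/dM = −0.01.
η = (dQ/dM)·(M/Q) = -0.01 × (6700/492.000) = -0.14.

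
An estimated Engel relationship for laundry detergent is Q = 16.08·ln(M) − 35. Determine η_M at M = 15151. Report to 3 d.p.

At M = 15151: Q = 119.783.
dQ/dM = 16.08/M = 0.00106132 at this income.
η = (dQ/dM)·(M/Q) = 0.00106132 × (15151/119.783) = 0.134.

0.134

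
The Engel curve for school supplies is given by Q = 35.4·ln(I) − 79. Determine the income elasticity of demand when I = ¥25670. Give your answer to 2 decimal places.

At I = 25670: Q = 280.419.
dQ/dI = 35.4/I = 0.00137904 at this income.
η = (dQ/dI)·(I/Q) = 0.00137904 × (25670/280.419) = 0.13.

0.13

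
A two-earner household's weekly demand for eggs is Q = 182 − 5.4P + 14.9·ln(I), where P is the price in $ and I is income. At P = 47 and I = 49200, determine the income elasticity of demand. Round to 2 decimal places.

At P = 47, I = 49200: Q = 89.174.
Holding P constant, ∂Q/∂I = 14.9/I = 0.000302846.
η_I = (∂Q/∂I)·(I/Q) = 0.000302846 × (49200/89.174) = 0.17.

0.17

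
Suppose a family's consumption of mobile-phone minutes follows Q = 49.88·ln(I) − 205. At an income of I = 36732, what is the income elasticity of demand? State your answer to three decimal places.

At I = 36732: Q = 319.309.
dQ/dI = 49.88/I = 0.00135794 at this income.
η = (dQ/dI)·(I/Q) = 0.00135794 × (36732/319.309) = 0.156.

0.156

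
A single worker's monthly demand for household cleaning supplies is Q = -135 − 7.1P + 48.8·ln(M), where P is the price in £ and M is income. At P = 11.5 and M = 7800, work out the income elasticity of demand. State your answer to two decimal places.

0.22

At P = 11.5, M = 7800: Q = 220.690.
Holding P constant, ∂Q/∂M = 48.8/M = 0.00625641.
η_M = (∂Q/∂M)·(M/Q) = 0.00625641 × (7800/220.690) = 0.22.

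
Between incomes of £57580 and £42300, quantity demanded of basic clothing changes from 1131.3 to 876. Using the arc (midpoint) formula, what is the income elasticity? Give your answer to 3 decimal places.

ΔQ = 876 − 1131.3 = -255.3; midpoint Q̄ = (1131.3 + 876)/2 = 1003.65.
ΔI = 42300 − 57580 = -15280; midpoint Ī = (57580 + 42300)/2 = 49940.
η = (ΔQ/Q̄) ÷ (ΔI/Ī) = (-255.3/1003.65) ÷ (-15280/49940) = 0.831.

0.831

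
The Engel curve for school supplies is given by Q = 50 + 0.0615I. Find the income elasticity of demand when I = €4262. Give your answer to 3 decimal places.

0.840

At I = 4262: Q = 312.113.
dQ/dI = 0.0615.
η = (dQ/dI)·(I/Q) = 0.0615 × (4262/312.113) = 0.840.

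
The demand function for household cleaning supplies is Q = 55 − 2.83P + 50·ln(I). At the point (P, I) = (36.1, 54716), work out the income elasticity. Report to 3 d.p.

0.100

At P = 36.1, I = 54716: Q = 498.333.
Holding P constant, ∂Q/∂I = 50/I = 0.000913809.
η_I = (∂Q/∂I)·(I/Q) = 0.000913809 × (54716/498.333) = 0.100.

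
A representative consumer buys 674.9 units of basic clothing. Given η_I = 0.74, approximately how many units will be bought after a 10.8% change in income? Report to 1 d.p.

%ΔQ ≈ η × %ΔI = 0.74 × 10.8% = 7.992%.
New Q ≈ 674.9 × (1 + 0.07992) = 728.8.

728.8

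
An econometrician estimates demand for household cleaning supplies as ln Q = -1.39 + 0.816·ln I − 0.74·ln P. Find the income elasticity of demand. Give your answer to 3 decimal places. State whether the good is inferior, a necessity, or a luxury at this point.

In a log-linear demand, the coefficient on ln I is the income elasticity.
So η = 0.816.
0 < η < 1 ⇒ necessity.

0.816 (necessity)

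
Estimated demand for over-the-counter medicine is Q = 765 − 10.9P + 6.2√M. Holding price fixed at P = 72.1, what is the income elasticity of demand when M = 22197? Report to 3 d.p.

At P = 72.1, M = 22197: Q = 902.827.
Holding P constant, ∂Q/∂M = 6.2/(2√M) = 0.0208072.
η_M = (∂Q/∂M)·(M/Q) = 0.0208072 × (22197/902.827) = 0.512.

0.512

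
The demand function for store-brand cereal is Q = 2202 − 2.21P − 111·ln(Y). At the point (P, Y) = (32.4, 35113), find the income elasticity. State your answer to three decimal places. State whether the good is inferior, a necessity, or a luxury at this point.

At P = 32.4, Y = 35113: Q = 968.634.
Holding P constant, ∂Q/∂Y = -111/Y = -0.00316122.
η_Y = (∂Q/∂Y)·(Y/Q) = -0.00316122 × (35113/968.634) = -0.115.
Since η < 0, this is an inferior good.

-0.115 (inferior good)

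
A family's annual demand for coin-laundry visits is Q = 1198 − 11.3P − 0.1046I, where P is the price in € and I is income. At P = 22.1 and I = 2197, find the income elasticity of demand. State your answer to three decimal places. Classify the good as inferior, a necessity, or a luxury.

At P = 22.1, I = 2197: Q = 718.464.
Holding P constant, ∂Q/∂I = −0.1046.
η_I = (∂Q/∂I)·(I/Q) = -0.1046 × (2197/718.464) = -0.320.
Since η < 0, this is an inferior good.

-0.320 (inferior good)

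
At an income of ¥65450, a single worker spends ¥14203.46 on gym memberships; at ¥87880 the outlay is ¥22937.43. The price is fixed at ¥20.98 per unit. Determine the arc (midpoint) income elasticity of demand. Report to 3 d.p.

With a constant price, Q₁ = 14203.46/20.98 = 677.000 and Q₂ = 22937.43/20.98 = 1093.300 (equivalently, work directly with expenditure since P cancels).
Midpoint %ΔQ = (22937.43 − 14203.46)/18570.45 = 0.47032; midpoint %ΔI = (87880 − 65450)/76665 = 0.29257.
η = 0.47032 / 0.29257 = 1.608.

1.608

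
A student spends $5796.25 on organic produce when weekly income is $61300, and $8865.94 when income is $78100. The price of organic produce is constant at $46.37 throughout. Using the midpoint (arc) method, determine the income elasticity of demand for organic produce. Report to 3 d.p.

1.737

With a constant price, Q₁ = 5796.25/46.37 = 125.000 and Q₂ = 8865.94/46.37 = 191.200 (equivalently, work directly with expenditure since P cancels).
Midpoint %ΔQ = (8865.94 − 5796.25)/7331.10 = 0.41872; midpoint %ΔI = (78100 − 61300)/69700 = 0.24103.
η = 0.41872 / 0.24103 = 1.737.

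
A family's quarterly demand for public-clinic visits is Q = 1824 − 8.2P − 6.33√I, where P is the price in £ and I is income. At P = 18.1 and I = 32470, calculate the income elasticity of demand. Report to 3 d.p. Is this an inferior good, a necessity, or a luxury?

-1.066 (inferior good)

At P = 18.1, I = 32470: Q = 534.950.
Holding P constant, ∂Q/∂I = -6.33/(2√I) = -0.0175644.
η_I = (∂Q/∂I)·(I/Q) = -0.0175644 × (32470/534.950) = -1.066.
Since η < 0, this is an inferior good.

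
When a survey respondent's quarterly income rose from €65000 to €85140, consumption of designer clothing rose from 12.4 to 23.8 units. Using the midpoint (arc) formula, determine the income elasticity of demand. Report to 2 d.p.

ΔQ = 23.8 − 12.4 = 11.4; midpoint Q̄ = (12.4 + 23.8)/2 = 18.1.
ΔI = 85140 − 65000 = 20140; midpoint Ī = (65000 + 85140)/2 = 75070.
η = (ΔQ/Q̄) ÷ (ΔI/Ī) = (11.4/18.1) ÷ (20140/75070) = 2.35.

2.35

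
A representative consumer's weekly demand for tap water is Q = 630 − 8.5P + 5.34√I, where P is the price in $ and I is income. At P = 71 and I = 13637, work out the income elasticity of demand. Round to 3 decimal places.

At P = 71, I = 13637: Q = 650.092.
Holding P constant, ∂Q/∂I = 5.34/(2√I) = 0.022864.
η_I = (∂Q/∂I)·(I/Q) = 0.022864 × (13637/650.092) = 0.480.

0.480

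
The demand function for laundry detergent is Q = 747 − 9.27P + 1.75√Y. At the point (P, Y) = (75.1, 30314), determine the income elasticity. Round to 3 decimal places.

0.429

At P = 75.1, Y = 30314: Q = 355.514.
Holding P constant, ∂Q/∂Y = 1.75/(2√Y) = 0.00502558.
η_Y = (∂Q/∂Y)·(Y/Q) = 0.00502558 × (30314/355.514) = 0.429.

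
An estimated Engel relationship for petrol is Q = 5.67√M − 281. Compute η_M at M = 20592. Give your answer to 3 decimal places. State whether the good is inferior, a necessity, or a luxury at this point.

At M = 20592: Q = 532.640.
dQ/dM = 5.67/(2√M) = 0.0197562 at this income.
η = (dQ/dM)·(M/Q) = 0.0197562 × (20592/532.640) = 0.764.
Since 0 < η < 1, the good is a necessity.

0.764 (necessity)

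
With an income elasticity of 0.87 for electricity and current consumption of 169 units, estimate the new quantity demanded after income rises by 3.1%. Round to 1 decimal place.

173.6

%ΔQ ≈ η × %ΔI = 0.87 × 3.1% = 2.697%.
New Q ≈ 169 × (1 + 0.02697) = 173.6.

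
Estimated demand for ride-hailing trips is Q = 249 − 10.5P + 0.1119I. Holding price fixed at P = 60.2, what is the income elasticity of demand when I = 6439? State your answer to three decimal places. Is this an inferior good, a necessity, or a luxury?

2.135 (luxury)

At P = 60.2, I = 6439: Q = 337.424.
Holding P constant, ∂Q/∂I = 0.1119.
η_I = (∂Q/∂I)·(I/Q) = 0.1119 × (6439/337.424) = 2.135.
Since η > 1, this is a luxury.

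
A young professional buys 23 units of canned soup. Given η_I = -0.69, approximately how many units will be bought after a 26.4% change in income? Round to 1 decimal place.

%ΔQ ≈ η × %ΔI = -0.69 × 26.4% = -18.216%.
New Q ≈ 23 × (1 − 0.18216) = 18.8.

18.8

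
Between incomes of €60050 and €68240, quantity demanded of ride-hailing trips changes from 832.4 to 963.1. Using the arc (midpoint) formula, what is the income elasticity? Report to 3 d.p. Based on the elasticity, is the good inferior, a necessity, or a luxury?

1.140 (luxury)

ΔQ = 963.1 − 832.4 = 130.7; midpoint Q̄ = (832.4 + 963.1)/2 = 897.75.
ΔI = 68240 − 60050 = 8190; midpoint Ī = (60050 + 68240)/2 = 64145.
η = (ΔQ/Q̄) ÷ (ΔI/Ī) = (130.7/897.75) ÷ (8190/64145) = 1.140.
η > 1 ⇒ luxury.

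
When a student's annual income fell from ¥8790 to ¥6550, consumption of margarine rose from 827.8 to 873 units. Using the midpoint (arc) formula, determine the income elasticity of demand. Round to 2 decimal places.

-0.18

ΔQ = 873 − 827.8 = 45.2; midpoint Q̄ = (827.8 + 873)/2 = 850.4.
ΔI = 6550 − 8790 = -2240; midpoint Ī = (8790 + 6550)/2 = 7670.
η = (ΔQ/Q̄) ÷ (ΔI/Ī) = (45.2/850.4) ÷ (-2240/7670) = -0.18.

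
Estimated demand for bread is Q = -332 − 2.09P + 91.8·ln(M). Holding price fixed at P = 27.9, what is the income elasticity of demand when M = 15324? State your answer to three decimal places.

At P = 27.9, M = 15324: Q = 494.382.
Holding P constant, ∂Q/∂M = 91.8/M = 0.0059906.
η_M = (∂Q/∂M)·(M/Q) = 0.0059906 × (15324/494.382) = 0.186.

0.186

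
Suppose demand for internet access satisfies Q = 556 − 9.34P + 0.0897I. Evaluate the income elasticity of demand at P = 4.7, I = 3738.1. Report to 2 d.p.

0.40

At P = 4.7, I = 3738.1: Q = 847.410.
Holding P constant, ∂Q/∂I = 0.0897.
η_I = (∂Q/∂I)·(I/Q) = 0.0897 × (3738.1/847.410) = 0.40.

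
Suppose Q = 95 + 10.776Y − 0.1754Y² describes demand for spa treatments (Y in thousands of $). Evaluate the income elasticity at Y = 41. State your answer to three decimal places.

-0.611

At Y = 41: Q = 241.9686.
dQ/dY = 10.776 − 0.3508Y = -3.60680.
η = (dQ/dY)·(Y/Q) = -3.60680 × (41/241.9686) = -0.611.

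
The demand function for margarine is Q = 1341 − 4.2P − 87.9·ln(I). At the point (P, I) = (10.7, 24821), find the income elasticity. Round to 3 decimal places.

-0.216

At P = 10.7, I = 24821: Q = 406.561.
Holding P constant, ∂Q/∂I = -87.9/I = -0.00354136.
η_I = (∂Q/∂I)·(I/Q) = -0.00354136 × (24821/406.561) = -0.216.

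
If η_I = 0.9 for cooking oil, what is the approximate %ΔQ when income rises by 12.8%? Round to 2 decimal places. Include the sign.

%ΔQ ≈ η × %ΔI = 0.9 × 12.8% = 11.52%.

11.52%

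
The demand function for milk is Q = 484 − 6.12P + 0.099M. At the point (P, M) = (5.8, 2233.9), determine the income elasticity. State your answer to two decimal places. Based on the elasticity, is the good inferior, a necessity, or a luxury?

At P = 5.8, M = 2233.9: Q = 669.660.
Holding P constant, ∂Q/∂M = 0.099.
η_M = (∂Q/∂M)·(M/Q) = 0.099 × (2233.9/669.660) = 0.33.
Since 0 < η < 1, this is a necessity.

0.33 (necessity)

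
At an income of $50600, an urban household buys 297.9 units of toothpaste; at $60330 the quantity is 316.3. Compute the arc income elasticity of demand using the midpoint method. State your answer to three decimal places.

ΔQ = 316.3 − 297.9 = 18.4; midpoint Q̄ = (297.9 + 316.3)/2 = 307.1.
ΔI = 60330 − 50600 = 9730; midpoint Ī = (50600 + 60330)/2 = 55465.
η = (ΔQ/Q̄) ÷ (ΔI/Ī) = (18.4/307.1) ÷ (9730/55465) = 0.342.

0.342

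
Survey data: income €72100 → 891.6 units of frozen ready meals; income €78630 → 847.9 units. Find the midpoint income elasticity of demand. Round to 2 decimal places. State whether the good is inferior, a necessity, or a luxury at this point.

ΔQ = 847.9 − 891.6 = -43.7; midpoint Q̄ = (891.6 + 847.9)/2 = 869.75.
ΔI = 78630 − 72100 = 6530; midpoint Ī = (72100 + 78630)/2 = 75365.
η = (ΔQ/Q̄) ÷ (ΔI/Ī) = (-43.7/869.75) ÷ (6530/75365) = -0.58.
η < 0 ⇒ inferior good.

-0.58 (inferior good)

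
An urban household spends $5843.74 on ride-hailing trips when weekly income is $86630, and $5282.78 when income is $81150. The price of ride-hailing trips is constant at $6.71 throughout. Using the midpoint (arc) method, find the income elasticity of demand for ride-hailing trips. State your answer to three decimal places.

1.544

With a constant price, Q₁ = 5843.74/6.71 = 870.900 and Q₂ = 5282.78/6.71 = 787.300 (equivalently, work directly with expenditure since P cancels).
Midpoint %ΔQ = (5282.78 − 5843.74)/5563.26 = -0.10083; midpoint %ΔI = (81150 − 86630)/83890 = -0.06532.
η = -0.10083 / -0.06532 = 1.544.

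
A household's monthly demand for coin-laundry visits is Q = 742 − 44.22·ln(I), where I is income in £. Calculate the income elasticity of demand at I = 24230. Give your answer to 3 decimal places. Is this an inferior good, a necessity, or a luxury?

-0.150 (inferior good)

At I = 24230: Q = 295.584.
dQ/dI = -44.22/I = -0.00182501 at this income.
η = (dQ/dI)·(I/Q) = -0.00182501 × (24230/295.584) = -0.150.
Since η < 0, the good is an inferior good.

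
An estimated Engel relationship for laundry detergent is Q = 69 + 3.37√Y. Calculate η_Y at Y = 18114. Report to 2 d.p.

At Y = 18114: Q = 522.562.
dQ/dY = 3.37/(2√Y) = 0.0125197 at this income.
η = (dQ/dY)·(Y/Q) = 0.0125197 × (18114/522.562) = 0.43.

0.43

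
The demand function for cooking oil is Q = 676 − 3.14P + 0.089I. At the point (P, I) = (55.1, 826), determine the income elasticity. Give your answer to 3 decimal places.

At P = 55.1, I = 826: Q = 576.500.
Holding P constant, ∂Q/∂I = 0.089.
η_I = (∂Q/∂I)·(I/Q) = 0.089 × (826/576.500) = 0.128.

0.128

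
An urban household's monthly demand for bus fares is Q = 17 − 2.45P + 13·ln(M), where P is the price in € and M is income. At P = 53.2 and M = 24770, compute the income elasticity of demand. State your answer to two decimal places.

0.71

At P = 53.2, M = 24770: Q = 18.186.
Holding P constant, ∂Q/∂M = 13/M = 0.000524828.
η_M = (∂Q/∂M)·(M/Q) = 0.000524828 × (24770/18.186) = 0.71.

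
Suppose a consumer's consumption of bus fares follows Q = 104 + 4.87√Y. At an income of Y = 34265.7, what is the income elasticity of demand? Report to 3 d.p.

At Y = 34265.7: Q = 1005.486.
dQ/dY = 4.87/(2√Y) = 0.0131543 at this income.
η = (dQ/dY)·(Y/Q) = 0.0131543 × (34265.7/1005.486) = 0.448.

0.448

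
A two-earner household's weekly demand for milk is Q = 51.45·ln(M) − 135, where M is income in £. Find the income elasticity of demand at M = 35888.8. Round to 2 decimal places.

0.13

At M = 35888.8: Q = 404.617.
dQ/dM = 51.45/M = 0.00143359 at this income.
η = (dQ/dM)·(M/Q) = 0.00143359 × (35888.8/404.617) = 0.13.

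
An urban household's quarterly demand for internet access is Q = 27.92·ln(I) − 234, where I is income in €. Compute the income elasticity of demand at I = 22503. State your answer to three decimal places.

0.610

At I = 22503: Q = 45.798.
dQ/dI = 27.92/I = 0.00124072 at this income.
η = (dQ/dI)·(I/Q) = 0.00124072 × (22503/45.798) = 0.610.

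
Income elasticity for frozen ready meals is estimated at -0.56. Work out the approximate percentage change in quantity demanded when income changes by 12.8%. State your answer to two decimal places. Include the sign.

-7.17%

%ΔQ ≈ η × %ΔI = -0.56 × 12.8% = -7.17%.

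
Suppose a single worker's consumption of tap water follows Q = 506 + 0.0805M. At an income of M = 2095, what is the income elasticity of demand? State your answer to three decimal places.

At M = 2095: Q = 674.648.
dQ/dM = 0.0805.
η = (dQ/dM)·(M/Q) = 0.0805 × (2095/674.648) = 0.250.

0.250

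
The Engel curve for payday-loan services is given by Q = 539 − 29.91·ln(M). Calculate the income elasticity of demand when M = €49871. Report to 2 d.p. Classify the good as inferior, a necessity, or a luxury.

-0.14 (inferior good)

At M = 49871: Q = 215.458.
dQ/dM = -29.91/M = -0.000599747 at this income.
η = (dQ/dM)·(M/Q) = -0.000599747 × (49871/215.458) = -0.14.
Since η < 0, the good is an inferior good.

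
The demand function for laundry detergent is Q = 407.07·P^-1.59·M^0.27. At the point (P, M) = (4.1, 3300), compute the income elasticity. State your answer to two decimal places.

For a multiplicative demand Q = A·P^α·M^β, the income elasticity is β everywhere.
Here β = 0.27, so η = 0.27.

0.27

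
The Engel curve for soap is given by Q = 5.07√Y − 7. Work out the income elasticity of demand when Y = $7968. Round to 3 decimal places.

0.508

At Y = 7968: Q = 445.567.
dQ/dY = 5.07/(2√Y) = 0.028399 at this income.
η = (dQ/dY)·(Y/Q) = 0.028399 × (7968/445.567) = 0.508.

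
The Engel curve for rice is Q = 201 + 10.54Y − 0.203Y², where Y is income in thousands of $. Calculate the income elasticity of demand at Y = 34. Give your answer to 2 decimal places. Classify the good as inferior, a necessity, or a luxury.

-0.34 (inferior good)

At Y = 34: Q = 324.6920.
dQ/dY = 10.54 − 0.406Y = -3.26400.
η = (dQ/dY)·(Y/Q) = -3.26400 × (34/324.6920) = -0.34.
η < 0 ⇒ inferior good.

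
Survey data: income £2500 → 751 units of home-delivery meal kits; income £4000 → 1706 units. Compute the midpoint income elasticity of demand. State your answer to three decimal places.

1.684

ΔQ = 1706 − 751 = 955; midpoint Q̄ = (751 + 1706)/2 = 1228.5.
ΔI = 4000 − 2500 = 1500; midpoint Ī = (2500 + 4000)/2 = 3250.
η = (ΔQ/Q̄) ÷ (ΔI/Ī) = (955/1228.5) ÷ (1500/3250) = 1.684.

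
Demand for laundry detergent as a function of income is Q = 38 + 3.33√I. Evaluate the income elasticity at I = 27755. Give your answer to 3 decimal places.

At I = 27755: Q = 592.772.
dQ/dI = 3.33/(2√I) = 0.0099941 at this income.
η = (dQ/dI)·(I/Q) = 0.0099941 × (27755/592.772) = 0.468.

0.468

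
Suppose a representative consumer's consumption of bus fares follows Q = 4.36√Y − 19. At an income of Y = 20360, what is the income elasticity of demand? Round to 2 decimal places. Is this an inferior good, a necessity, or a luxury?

0.52 (necessity)

At Y = 20360: Q = 603.122.
dQ/dY = 4.36/(2√Y) = 0.015278 at this income.
η = (dQ/dY)·(Y/Q) = 0.015278 × (20360/603.122) = 0.52.
Since 0 < η < 1, the good is a necessity.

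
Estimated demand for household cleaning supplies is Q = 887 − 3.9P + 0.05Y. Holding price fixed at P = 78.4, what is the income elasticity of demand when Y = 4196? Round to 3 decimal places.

0.265

At P = 78.4, Y = 4196: Q = 791.040.
Holding P constant, ∂Q/∂Y = 0.05.
η_Y = (∂Q/∂Y)·(Y/Q) = 0.05 × (4196/791.040) = 0.265.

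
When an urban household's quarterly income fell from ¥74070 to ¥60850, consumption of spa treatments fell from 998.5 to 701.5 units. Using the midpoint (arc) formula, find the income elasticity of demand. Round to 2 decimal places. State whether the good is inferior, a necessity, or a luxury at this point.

1.78 (luxury)

ΔQ = 701.5 − 998.5 = -297; midpoint Q̄ = (998.5 + 701.5)/2 = 850.
ΔI = 60850 − 74070 = -13220; midpoint Ī = (74070 + 60850)/2 = 67460.
η = (ΔQ/Q̄) ÷ (ΔI/Ī) = (-297/850) ÷ (-13220/67460) = 1.78.
η > 1 ⇒ luxury.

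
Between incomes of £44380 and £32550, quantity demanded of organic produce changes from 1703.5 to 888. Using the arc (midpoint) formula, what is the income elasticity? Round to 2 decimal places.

ΔQ = 888 − 1703.5 = -815.5; midpoint Q̄ = (1703.5 + 888)/2 = 1295.75.
ΔI = 32550 − 44380 = -11830; midpoint Ī = (44380 + 32550)/2 = 38465.
η = (ΔQ/Q̄) ÷ (ΔI/Ī) = (-815.5/1295.75) ÷ (-11830/38465) = 2.05.

2.05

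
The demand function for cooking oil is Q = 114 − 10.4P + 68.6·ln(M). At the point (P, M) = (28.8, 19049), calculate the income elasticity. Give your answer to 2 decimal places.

At P = 28.8, M = 19049: Q = 490.517.
Holding P constant, ∂Q/∂M = 68.6/M = 0.00360124.
η_M = (∂Q/∂M)·(M/Q) = 0.00360124 × (19049/490.517) = 0.14.

0.14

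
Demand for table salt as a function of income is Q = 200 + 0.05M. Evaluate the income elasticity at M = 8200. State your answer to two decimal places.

0.67

At M = 8200: Q = 610.000.
dQ/dM = 0.05.
η = (dQ/dM)·(M/Q) = 0.05 × (8200/610.000) = 0.67.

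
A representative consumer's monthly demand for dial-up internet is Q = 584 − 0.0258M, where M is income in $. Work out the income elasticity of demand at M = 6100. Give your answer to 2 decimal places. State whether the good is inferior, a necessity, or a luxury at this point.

At M = 6100: Q = 426.620.
dQ/dM = −0.0258.
η = (dQ/dM)·(M/Q) = -0.0258 × (6100/426.620) = -0.37.
Since η < 0, the good is an inferior good.

-0.37 (inferior good)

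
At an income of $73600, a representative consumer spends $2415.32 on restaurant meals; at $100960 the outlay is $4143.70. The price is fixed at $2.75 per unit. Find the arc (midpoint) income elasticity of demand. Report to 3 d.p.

1.681

With a constant price, Q₁ = 2415.32/2.75 = 878.298 and Q₂ = 4143.70/2.75 = 1506.800 (equivalently, work directly with expenditure since P cancels).
Midpoint %ΔQ = (4143.70 − 2415.32)/3279.51 = 0.52702; midpoint %ΔI = (100960 − 73600)/87280 = 0.31347.
η = 0.52702 / 0.31347 = 1.681.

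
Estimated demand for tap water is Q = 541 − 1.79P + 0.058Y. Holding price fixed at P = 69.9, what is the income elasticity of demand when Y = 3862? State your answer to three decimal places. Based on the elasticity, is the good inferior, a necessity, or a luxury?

At P = 69.9, Y = 3862: Q = 639.875.
Holding P constant, ∂Q/∂Y = 0.058.
η_Y = (∂Q/∂Y)·(Y/Q) = 0.058 × (3862/639.875) = 0.350.
Since 0 < η < 1, this is a necessity.

0.350 (necessity)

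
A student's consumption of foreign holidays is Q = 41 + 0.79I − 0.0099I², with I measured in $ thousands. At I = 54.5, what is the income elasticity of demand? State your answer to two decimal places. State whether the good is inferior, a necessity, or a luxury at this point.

-0.29 (inferior good)

At I = 54.5: Q = 54.6495.
dQ/dI = 0.79 − 0.0198I = -0.28910.
η = (dQ/dI)·(I/Q) = -0.28910 × (54.5/54.6495) = -0.29.
η < 0 ⇒ inferior good.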